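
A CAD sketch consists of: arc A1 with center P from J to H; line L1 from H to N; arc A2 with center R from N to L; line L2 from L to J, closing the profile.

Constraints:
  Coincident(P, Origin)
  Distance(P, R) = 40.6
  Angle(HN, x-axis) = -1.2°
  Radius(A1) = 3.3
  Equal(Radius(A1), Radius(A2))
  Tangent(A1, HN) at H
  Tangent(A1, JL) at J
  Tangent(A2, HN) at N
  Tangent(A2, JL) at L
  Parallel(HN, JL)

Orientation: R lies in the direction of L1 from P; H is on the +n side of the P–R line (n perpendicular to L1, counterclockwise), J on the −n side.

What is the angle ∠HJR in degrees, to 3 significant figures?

85.4°

The slot axis is L1's direction at -1.2°, so u = (cos -1.2°, sin -1.2°) = (1.00, -0.0209) and n = (−sin -1.2°, cos -1.2°) = (0.0209, 1.00). P is at the origin and R lies 40.6 along u from P, so R = 40.6·u = (40.6, -0.850). Tangency of A1 to both parallel lines with radius 3.3 puts H and J at P ± 3.3·n: H = (0.0691, 3.30), J = (-0.0691, -3.30). Then cos ∠HJR = JH·JR / (|JH||JR|), giving 85.4°.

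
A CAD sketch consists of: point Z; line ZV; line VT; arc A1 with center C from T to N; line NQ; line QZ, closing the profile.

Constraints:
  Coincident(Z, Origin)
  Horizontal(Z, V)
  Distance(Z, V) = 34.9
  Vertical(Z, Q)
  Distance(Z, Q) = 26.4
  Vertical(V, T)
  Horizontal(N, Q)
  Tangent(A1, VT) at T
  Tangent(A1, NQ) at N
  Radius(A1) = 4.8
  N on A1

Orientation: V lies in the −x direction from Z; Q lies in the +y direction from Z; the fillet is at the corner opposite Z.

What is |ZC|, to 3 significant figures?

37.0

Z is at the origin; ZV is horizontal with |ZV| = 34.9 and V on the −x side, so V = (-34.9, 0.00). Z and Q share the same x with |ZQ| = 26.4 and Q on the +y side, so Q = (0.00, 26.4). The virtual corner opposite Z is at (-34.9, 26.4). Tangency of A1 to VT means the radius CT is perpendicular to VT and tangency of A1 to NQ means the radius CN is perpendicular to NQ, with radius 4.8, so the center C sits 4.8 in from both sides at C = (-30.1, 21.6). Then |ZC| = |C − Z| = 37.0.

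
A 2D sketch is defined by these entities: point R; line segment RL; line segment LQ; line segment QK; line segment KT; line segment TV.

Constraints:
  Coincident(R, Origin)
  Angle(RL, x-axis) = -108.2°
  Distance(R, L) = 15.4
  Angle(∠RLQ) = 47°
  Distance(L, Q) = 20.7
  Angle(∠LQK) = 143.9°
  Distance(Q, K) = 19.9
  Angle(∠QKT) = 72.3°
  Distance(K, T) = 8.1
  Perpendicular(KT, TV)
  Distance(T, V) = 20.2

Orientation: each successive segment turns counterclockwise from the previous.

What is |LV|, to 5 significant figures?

18.314

∠QKT = 72.3° gives KT at 168.60° from the x-axis; with |KT| = 8.1, T = (15.719, 13.042). The perpendicularity gives TV at right angles to KT, so TV runs at -101.40°; with |TV| = 20.2, V = (11.726, -6.7593). Then |LV| = |V − L| = 18.314.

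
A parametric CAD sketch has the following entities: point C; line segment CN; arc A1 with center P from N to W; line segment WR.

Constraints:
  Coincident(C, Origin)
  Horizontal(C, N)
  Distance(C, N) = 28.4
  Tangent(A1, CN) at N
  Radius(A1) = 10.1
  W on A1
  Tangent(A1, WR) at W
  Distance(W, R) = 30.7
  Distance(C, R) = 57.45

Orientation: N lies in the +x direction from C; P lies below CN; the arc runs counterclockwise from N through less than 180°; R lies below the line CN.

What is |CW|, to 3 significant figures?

26.9

C is at the origin; C and N share the same y with |CN| = 28.4 and N on the +x side, so N = (28.4, 0.00). A1 meets CN tangentially, so PN is at right angles to CN, so P = N + (0, -10.1) = (28.4, -10.1). Since PW ⟂ WR (tangency), |PR| = √(10.1² + 30.7²) = 32.3 regardless of where W sits on A1. So R lies on both circle(C, 57.45) and circle(P, 32.3); the below-CN intersection is R = (41.6, -39.6). W is the foot of the tangent from R: W = (20.9, -16.9).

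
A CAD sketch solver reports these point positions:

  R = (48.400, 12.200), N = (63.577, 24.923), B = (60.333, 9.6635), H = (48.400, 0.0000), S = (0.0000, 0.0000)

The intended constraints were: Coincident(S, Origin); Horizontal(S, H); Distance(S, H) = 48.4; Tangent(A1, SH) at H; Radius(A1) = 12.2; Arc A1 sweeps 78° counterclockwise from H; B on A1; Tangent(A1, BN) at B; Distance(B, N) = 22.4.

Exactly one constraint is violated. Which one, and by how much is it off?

Distance(B, N) = 22.4 — off by 6.80.

S = (0.00, 0.00) ✓; S.y = 0.00, H.y = 0.00 ✓; |SH| = 48.40 ✓; ∠(RH, HS) = 90.00° ✓; |RH| = 12.20 ✓; bearing(R→B) − bearing(R→H) = 78.00° ✓; |RB| = 12.20 ✓; ∠(RB, BN) = 90.00° ✓; |BN| = 15.60 ✗.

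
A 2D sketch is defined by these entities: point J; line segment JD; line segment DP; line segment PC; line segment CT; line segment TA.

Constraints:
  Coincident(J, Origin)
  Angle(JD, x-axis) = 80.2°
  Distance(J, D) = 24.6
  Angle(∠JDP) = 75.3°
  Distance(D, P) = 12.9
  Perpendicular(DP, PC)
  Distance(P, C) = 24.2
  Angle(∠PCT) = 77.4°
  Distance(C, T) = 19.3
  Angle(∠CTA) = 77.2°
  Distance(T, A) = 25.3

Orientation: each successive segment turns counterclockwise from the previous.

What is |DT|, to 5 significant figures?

20.852

DP ⟂ PC, so PC runs at -85.100°; with |PC| = 24.2, C = (-6.5986, -0.97240). ∠PCT = 77.4° gives CT at 17.500° from the x-axis; with |CT| = 19.3, T = (11.808, 4.8312). Then |DT| = |T − D| = 20.852.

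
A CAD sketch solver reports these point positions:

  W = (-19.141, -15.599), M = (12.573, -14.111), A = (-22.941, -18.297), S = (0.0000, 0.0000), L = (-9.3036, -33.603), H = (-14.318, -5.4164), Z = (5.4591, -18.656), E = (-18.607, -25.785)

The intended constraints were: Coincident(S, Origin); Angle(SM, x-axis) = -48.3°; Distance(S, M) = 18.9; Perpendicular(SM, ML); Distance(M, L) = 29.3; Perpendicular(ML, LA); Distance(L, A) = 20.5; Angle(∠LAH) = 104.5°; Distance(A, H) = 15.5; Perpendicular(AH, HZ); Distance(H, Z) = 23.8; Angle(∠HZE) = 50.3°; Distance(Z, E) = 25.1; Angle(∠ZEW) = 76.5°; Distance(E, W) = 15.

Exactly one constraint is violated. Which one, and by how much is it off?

Distance(E, W) = 15 — off by 4.80.

S = (0.00, 0.00) ✓; SM at -48.30° ✓; |SM| = 18.90 ✓; ∠(SM, ML) = 90.00° ✓; |ML| = 29.30 ✓; ∠(ML, LA) = 90.00° ✓; |LA| = 20.50 ✓; ∠LAH = 104.5° ✓; |AH| = 15.50 ✓; ∠(AH, HZ) = 90.00° ✓; |HZ| = 23.80 ✓; ∠HZE = 50.30° ✓; |ZE| = 25.10 ✓; ∠ZEW = 76.50° ✓; |EW| = 10.20 ✗.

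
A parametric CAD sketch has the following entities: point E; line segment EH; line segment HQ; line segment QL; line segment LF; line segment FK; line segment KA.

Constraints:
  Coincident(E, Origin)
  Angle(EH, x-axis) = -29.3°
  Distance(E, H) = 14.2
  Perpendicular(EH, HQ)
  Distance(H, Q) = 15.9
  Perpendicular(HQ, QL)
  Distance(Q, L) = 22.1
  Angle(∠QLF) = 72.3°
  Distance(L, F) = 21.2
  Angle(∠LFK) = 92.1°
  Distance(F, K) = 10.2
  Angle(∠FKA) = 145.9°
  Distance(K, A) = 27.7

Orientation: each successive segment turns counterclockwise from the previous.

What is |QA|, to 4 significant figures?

12.63

E is at the origin; EH runs at -29.3° with length 14.2, so H = (12.38, -6.949). EH is perpendicular to HQ, so HQ runs at 60.70°; with |HQ| = 15.9, Q = (20.16, 6.917). The perpendicularity gives QL at right angles to HQ, so QL runs at 150.7°; with |QL| = 22.1, L = (0.8918, 17.73). ∠QLF = 72.3° gives LF at -101.6° from the x-axis; with |LF| = 21.2, F = (-3.371, -3.035). ∠LFK = 92.1° gives FK at -13.70° from the x-axis; with |FK| = 10.2, K = (6.539, -5.451). ∠FKA = 145.9° gives KA at 20.40° from the x-axis; with |KA| = 27.7, A = (32.50, 4.205). Then |QA| = |A − Q| = 12.63.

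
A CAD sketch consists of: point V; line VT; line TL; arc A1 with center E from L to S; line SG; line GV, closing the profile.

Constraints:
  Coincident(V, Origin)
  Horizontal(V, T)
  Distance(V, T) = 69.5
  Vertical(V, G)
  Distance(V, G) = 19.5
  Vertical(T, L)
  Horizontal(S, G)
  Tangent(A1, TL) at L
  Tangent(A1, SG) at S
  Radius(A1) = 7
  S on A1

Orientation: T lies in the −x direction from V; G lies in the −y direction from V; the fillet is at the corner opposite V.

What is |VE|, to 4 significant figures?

63.74

V is at the origin; VT is horizontal with |VT| = 69.5 and T on the −x side, so T = (-69.50, 0.000). V and G share the same x with |VG| = 19.5 and G on the −y side, so G = (0.000, -19.50). The virtual corner opposite V is at (-69.50, -19.50). A1 meets TL tangentially, so EL is at right angles to TL and the tangent condition forces ES to be normal to SG, with radius 7.0, so the center E sits 7.0 in from both sides at E = (-62.50, -12.50). Then |VE| = |E − V| = 63.74.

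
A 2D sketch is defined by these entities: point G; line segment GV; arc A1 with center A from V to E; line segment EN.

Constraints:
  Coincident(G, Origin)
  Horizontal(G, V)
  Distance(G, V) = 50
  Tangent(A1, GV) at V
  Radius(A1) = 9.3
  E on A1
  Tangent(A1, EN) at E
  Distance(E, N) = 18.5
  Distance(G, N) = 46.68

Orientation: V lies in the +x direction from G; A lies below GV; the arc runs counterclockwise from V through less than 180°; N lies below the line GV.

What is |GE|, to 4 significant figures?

41.58

Checks: |AE| = 9.300 ✓; ∠(AE, EN) = 90.00° ✓; |EN| = 18.50 ✓; |GN| = 46.68 ✓.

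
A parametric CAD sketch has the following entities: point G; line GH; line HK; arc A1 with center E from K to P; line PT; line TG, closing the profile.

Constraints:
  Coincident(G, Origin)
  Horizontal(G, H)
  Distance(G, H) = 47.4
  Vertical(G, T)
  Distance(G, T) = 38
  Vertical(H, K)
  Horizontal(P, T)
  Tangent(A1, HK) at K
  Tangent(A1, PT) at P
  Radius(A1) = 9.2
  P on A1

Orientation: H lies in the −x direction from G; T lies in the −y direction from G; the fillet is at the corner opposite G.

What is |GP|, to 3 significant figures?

53.9

G is at the origin; G and H share the same y with |GH| = 47.4 and H on the −x side, so H = (-47.4, 0.00). GT is vertical with |GT| = 38.0 and T on the −y side, so T = (0.00, -38.0). The virtual corner opposite G is at (-47.4, -38.0). The tangent condition forces EK to be normal to HK and tangency of A1 to PT means the radius EP is perpendicular to PT, with radius 9.2, so the center E sits 9.2 in from both sides at E = (-38.2, -28.8). That places the tangent points at K = (-47.4, -28.8) on HK and P = (-38.2, -38.0) on PT. Then |GP| = |P − G| = 53.9.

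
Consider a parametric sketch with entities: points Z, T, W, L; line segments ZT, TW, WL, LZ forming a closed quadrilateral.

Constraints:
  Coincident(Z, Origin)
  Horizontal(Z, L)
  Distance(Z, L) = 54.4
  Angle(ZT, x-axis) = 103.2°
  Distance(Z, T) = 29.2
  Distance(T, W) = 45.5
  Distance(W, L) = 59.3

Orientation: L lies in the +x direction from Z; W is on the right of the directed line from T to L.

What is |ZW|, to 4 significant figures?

17.05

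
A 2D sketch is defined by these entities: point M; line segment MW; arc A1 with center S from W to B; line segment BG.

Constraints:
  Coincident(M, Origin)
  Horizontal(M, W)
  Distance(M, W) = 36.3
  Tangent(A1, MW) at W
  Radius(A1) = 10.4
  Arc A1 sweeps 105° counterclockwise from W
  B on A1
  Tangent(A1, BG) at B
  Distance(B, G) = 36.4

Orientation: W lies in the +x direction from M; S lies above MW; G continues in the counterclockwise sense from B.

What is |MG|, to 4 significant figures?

60.76

M is at the origin; MW is horizontal with |MW| = 36.3 and W on the +x side, so W = (36.30, 0.000). Tangency of A1 to MW means the radius SW is perpendicular to MW, so S = W + (0, 10.4) = (36.30, 10.40). On A1, W sits at bearing -90° from S; a 105° counterclockwise sweep puts B at bearing 15°, so B = S + 10.4·(cos 15°, sin 15°) = (46.35, 13.09). Tangency of A1 to BG means the radius SB is perpendicular to BG, so BG runs along (−sin 15°, cos 15°); with |BG| = 36.4, G = (36.92, 48.25). Then |MG| = |G − M| = 60.76.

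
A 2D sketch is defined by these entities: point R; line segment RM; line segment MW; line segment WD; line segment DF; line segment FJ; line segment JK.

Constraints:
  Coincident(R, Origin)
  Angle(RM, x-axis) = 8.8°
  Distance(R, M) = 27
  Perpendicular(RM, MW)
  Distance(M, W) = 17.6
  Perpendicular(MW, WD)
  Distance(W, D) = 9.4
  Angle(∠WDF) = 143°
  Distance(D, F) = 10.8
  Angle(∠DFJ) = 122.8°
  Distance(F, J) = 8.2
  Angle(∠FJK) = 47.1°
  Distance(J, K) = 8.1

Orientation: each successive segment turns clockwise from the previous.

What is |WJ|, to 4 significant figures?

22.78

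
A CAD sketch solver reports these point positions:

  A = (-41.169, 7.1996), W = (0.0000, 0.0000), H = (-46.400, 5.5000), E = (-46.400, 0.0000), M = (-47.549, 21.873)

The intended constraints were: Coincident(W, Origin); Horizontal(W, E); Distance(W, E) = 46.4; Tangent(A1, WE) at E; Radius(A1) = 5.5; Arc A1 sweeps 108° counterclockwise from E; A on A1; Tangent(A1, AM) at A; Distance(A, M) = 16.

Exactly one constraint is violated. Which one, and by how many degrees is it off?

Tangent(A1, AM) at A — off by 5.50°.

W = (0.00, 0.00) ✓; W.y = 0.00, E.y = 0.00 ✓; |WE| = 46.40 ✓; ∠(HE, EW) = 90.00° ✓; |HE| = 5.500 ✓; bearing(H→A) − bearing(H→E) = 108.0° ✓; |HA| = 5.500 ✓; ∠(HA, AM) = 84.50° ✗; |AM| = 16.00 ✓.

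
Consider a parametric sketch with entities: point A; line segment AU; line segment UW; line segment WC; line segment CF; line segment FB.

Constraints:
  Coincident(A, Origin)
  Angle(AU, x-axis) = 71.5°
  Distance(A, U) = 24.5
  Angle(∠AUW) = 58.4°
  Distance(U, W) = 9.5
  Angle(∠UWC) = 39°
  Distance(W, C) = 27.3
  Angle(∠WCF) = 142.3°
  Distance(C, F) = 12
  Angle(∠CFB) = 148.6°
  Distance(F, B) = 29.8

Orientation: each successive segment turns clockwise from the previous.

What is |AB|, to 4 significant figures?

64.98

∠WCF = 142.3° gives CF at 131.2° from the x-axis; with |CF| = 12.0, F = (-20.83, 30.23). ∠CFB = 148.6° gives FB at 99.80° from the x-axis; with |FB| = 29.8, B = (-25.90, 59.60). Then |AB| = |B − A| = 64.98.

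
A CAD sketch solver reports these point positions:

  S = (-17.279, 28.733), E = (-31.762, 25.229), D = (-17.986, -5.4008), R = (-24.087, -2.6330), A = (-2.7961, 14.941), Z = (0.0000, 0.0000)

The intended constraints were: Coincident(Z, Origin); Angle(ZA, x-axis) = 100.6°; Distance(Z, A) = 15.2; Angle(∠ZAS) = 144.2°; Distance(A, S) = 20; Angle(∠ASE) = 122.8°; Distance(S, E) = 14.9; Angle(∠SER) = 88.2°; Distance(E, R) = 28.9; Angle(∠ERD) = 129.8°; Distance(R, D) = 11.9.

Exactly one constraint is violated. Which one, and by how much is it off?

Distance(R, D) = 11.9 — off by 5.20.

Z = (0.00, 0.00) ✓; ZA at 100.6° ✓; |ZA| = 15.20 ✓; ∠ZAS = 144.2° ✓; |AS| = 20.00 ✓; ∠ASE = 122.8° ✓; |SE| = 14.90 ✓; ∠SER = 88.20° ✓; |ER| = 28.90 ✓; ∠ERD = 129.8° ✓; |RD| = 6.699 ✗.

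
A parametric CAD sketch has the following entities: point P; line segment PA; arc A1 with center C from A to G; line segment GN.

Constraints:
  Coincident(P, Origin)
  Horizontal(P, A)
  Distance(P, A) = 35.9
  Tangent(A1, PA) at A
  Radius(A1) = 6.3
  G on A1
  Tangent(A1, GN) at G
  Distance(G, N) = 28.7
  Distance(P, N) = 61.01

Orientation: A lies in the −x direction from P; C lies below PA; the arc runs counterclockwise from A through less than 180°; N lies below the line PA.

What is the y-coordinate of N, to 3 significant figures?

-30.2

P is at the origin; P and A share the same y with |PA| = 35.9 and A on the −x side, so A = (-35.9, 0.00). A1 meets PA tangentially, so CA is at right angles to PA, so C = A + (0, -6.3) = (-35.9, -6.30). Since CG ⟂ GN (tangency), |CN| = √(6.3² + 28.7²) = 29.4 regardless of where G sits on A1. So N lies on both circle(P, 61.01) and circle(C, 29.4); the below-PA intersection is N = (-53.0, -30.2). G is the foot of the tangent from N: G = (-41.7, -3.81).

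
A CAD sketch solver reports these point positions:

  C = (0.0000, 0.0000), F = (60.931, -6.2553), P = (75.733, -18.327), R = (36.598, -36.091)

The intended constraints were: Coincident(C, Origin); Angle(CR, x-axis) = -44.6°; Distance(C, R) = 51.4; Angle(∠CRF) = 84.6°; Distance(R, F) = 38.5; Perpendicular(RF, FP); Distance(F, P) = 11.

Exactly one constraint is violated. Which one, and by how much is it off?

Distance(F, P) = 11 — off by 8.10.

C = (0.00, 0.00) ✓; CR at -44.60° ✓; |CR| = 51.40 ✓; ∠CRF = 84.60° ✓; |RF| = 38.50 ✓; ∠(RF, FP) = 90.00° ✓; |FP| = 19.10 ✗.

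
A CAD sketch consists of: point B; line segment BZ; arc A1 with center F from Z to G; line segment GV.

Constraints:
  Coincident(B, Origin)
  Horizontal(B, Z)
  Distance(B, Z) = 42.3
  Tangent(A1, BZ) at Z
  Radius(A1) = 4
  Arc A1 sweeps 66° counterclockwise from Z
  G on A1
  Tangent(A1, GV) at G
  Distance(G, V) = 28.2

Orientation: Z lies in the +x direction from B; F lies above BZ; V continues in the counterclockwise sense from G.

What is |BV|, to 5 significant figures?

63.946

B is at the origin; B and Z share the same y with |BZ| = 42.3 and Z on the +x side, so Z = (42.300, 0.0000). Since A1 is tangent to BZ there, FZ ⟂ BZ, so F = Z + (0, 4) = (42.300, 4.0000). On A1, Z sits at bearing -90° from F; a 66° counterclockwise sweep puts G at bearing -24°, so G = F + 4.0·(cos -24°, sin -24°) = (45.954, 2.3731). The tangent condition forces FG to be normal to GV, so GV runs along (−sin -24°, cos -24°); with |GV| = 28.2, V = (57.424, 28.135). Then |BV| = |V − B| = 63.946.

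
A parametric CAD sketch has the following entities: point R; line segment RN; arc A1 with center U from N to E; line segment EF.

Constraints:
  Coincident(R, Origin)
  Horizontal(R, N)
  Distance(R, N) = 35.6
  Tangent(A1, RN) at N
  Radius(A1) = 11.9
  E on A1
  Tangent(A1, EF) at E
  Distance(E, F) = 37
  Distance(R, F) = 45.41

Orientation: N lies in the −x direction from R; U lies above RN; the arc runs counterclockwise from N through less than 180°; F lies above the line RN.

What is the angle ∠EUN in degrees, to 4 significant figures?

72.25°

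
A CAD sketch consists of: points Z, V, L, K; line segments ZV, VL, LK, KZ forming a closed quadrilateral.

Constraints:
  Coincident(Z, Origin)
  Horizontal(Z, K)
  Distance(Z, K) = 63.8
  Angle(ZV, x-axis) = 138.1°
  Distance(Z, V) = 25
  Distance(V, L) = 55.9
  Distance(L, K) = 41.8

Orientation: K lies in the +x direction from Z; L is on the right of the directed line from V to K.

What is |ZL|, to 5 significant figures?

31.034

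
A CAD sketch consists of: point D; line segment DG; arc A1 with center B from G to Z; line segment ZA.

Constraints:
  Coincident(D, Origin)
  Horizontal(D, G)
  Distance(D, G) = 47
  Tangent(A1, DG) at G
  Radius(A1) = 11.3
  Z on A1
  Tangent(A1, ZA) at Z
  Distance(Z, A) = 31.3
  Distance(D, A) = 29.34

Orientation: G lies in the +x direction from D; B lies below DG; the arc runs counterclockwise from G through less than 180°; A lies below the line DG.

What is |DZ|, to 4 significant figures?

39.42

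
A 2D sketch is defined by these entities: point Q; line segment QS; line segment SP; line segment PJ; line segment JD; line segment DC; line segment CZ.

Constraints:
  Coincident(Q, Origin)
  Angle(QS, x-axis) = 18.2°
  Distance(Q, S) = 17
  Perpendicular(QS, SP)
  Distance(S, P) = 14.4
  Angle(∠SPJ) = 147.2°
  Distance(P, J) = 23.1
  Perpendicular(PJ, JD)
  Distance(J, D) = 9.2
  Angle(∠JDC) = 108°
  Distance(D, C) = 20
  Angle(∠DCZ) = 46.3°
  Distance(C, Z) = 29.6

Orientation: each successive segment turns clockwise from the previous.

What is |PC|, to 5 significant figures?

15.912

Q is at the origin; QS runs at 18.2° with length 17.0, so S = (16.150, 5.3097). QS ⟂ SP, so SP runs at -71.800°; with |SP| = 14.4, P = (20.647, -8.3699). ∠SPJ = 147.2° gives PJ at -104.60° from the x-axis; with |PJ| = 23.1, J = (14.824, -30.724). The perpendicularity gives JD at right angles to PJ, so JD runs at 165.40°; with |JD| = 9.2, D = (5.9214, -28.405). ∠JDC = 108.0° gives DC at 93.400° from the x-axis; with |DC| = 20.0, C = (4.7353, -8.4402). Then |PC| = |C − P| = 15.912.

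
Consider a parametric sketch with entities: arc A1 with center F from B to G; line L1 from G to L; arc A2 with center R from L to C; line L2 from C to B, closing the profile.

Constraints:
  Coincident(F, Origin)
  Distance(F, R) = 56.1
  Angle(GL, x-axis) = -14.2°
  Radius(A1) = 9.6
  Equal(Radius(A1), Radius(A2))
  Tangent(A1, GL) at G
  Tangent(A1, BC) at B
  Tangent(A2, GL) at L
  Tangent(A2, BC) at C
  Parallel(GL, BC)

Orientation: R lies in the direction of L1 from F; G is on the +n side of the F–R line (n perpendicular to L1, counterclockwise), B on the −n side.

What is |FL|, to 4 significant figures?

56.92

The slot axis is L1's direction at -14.2°, so u = (cos -14.2°, sin -14.2°) = (0.9694, -0.2453) and n = (−sin -14.2°, cos -14.2°) = (0.2453, 0.9694). F is at the origin and R lies 56.1 along u from F, so R = 56.1·u = (54.39, -13.76). Tangency of A1 to both parallel lines with radius 9.6 puts G and B at F ± 9.6·n: G = (2.355, 9.307), B = (-2.355, -9.307). Equal radii place L and C the same way about R: L = R + 9.6·n = (56.74, -4.455), C = R − 9.6·n = (52.03, -23.07). Then |FL| = |L − F| = 56.92.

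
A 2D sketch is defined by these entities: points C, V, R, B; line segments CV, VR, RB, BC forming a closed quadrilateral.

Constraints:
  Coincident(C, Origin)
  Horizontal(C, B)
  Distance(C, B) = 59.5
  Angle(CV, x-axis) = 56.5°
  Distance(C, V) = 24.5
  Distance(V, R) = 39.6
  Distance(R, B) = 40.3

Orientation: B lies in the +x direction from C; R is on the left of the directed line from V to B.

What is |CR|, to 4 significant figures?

62.19

C is at the origin; C and B share the same y with |CB| = 59.5 and B in +x, so B = (59.5, 0). CV runs at 56.5° with |CV| = 24.5, so V = (13.52, 20.43). R is determined by |VR| = 39.6 and |RB| = 40.3 together: it lies at the intersection of circle(V, 39.6) and circle(B, 40.3). With |VB| = 50.31, the foot of the radical line on VB is 24.60 from V and the perpendicular offset is √(39.6² − 24.60²) = 31.03. Taking the left-of-VB solution: R = (48.60, 38.80).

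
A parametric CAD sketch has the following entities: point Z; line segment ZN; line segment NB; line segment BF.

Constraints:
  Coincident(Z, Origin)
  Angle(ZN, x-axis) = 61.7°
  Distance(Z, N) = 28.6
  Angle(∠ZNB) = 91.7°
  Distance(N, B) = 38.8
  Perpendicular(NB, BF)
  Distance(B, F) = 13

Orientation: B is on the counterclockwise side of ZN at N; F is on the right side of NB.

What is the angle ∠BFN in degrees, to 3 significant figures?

71.5°

Z is at the origin; ZN runs at 61.7° with length 28.6, so N = 28.6·(cos 61.7°, sin 61.7°) = (13.6, 25.2). ∠ZNB = 91.7°, so NB runs at 61.7° + (180° − 91.7°) = 150° from the x-axis; with |NB| = 38.8, B = N + 38.8·(cos 150°, sin 150°) = (-20.0, 44.6). The perpendicularity gives BF at right angles to NB; with |BF| = 13.0 on the right of NB, F = B + 13.0·(0.500, 0.866) = (-13.5, 55.8). Then cos ∠BFN = FB·FN / (|FB||FN|), giving 71.5°.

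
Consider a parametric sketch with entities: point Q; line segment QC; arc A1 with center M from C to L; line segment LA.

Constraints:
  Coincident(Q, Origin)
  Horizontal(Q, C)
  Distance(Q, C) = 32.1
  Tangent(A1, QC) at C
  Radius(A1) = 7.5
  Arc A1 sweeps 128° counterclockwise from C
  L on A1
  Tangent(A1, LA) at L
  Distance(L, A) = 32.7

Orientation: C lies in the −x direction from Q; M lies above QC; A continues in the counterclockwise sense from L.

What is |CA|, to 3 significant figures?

40.5

Q is at the origin; Q and C share the same y with |QC| = 32.1 and C on the −x side, so C = (-32.1, 0.00). Since A1 is tangent to QC there, MC ⟂ QC, so M = C + (0, 7.5) = (-32.1, 7.50). On A1, C sits at bearing -90° from M; a 128° counterclockwise sweep puts L at bearing 38°, so L = M + 7.5·(cos 38°, sin 38°) = (-26.2, 12.1). Since A1 is tangent to LA there, ML ⟂ LA, so LA runs along (−sin 38°, cos 38°); with |LA| = 32.7, A = (-46.3, 37.9). Then |CA| = |A − C| = 40.5.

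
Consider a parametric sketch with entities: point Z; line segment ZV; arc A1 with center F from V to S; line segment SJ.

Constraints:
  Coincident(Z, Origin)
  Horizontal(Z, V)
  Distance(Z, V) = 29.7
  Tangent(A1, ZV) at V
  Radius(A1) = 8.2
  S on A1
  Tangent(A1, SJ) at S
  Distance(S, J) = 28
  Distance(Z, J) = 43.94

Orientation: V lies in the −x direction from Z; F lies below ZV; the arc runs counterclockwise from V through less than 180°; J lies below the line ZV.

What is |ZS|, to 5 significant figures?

38.865

Z is at the origin; Z and V share the same y with |ZV| = 29.7 and V on the −x side, so V = (-29.700, 0.0000). Tangency of A1 to ZV means the radius FV is perpendicular to ZV, so F = V + (0, -8.2) = (-29.700, -8.2000). Since FS ⟂ SJ (tangency), |FJ| = √(8.2² + 28.0²) = 29.176 regardless of where S sits on A1. So J lies on both circle(Z, 43.94) and circle(F, 29.176); the below-ZV intersection is J = (-23.991, -36.812). S is the foot of the tangent from J: S = (-36.966, -12.000).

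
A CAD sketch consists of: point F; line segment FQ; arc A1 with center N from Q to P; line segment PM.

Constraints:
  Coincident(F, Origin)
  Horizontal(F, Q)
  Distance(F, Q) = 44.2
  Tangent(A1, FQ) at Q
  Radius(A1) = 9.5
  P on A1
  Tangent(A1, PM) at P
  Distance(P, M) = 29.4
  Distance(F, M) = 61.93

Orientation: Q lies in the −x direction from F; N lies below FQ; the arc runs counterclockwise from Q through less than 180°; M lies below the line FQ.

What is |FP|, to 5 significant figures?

54.709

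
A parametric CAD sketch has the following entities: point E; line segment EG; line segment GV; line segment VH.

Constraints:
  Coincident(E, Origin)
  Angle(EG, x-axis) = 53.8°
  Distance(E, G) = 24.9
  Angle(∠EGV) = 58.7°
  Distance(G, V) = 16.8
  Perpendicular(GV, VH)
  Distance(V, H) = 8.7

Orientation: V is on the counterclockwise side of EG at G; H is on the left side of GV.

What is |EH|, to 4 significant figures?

13.16

E is at the origin; EG runs at 53.8° with length 24.9, so G = 24.9·(cos 53.8°, sin 53.8°) = (14.71, 20.09). ∠EGV = 58.7°, so GV runs at 53.8° + (180° − 58.7°) = 175.1° from the x-axis; with |GV| = 16.8, V = G + 16.8·(cos 175.1°, sin 175.1°) = (-2.033, 21.53). The perpendicularity gives VH at right angles to GV; with |VH| = 8.7 on the left of GV, H = V + 8.7·(-0.08542, -0.9963) = (-2.776, 12.86). Then |EH| = |H − E| = 13.16.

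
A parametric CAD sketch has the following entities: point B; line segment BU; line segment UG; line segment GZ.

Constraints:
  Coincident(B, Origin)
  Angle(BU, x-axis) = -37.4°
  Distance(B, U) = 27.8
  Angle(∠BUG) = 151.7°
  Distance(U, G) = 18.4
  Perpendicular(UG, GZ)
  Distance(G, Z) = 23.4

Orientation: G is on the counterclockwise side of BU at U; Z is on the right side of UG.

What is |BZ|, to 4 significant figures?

56.36

B is at the origin; BU runs at -37.4° with length 27.8, so U = 27.8·(cos -37.4°, sin -37.4°) = (22.08, -16.89). ∠BUG = 151.7°, so UG runs at -37.4° + (180° − 151.7°) = -9.100° from the x-axis; with |UG| = 18.4, G = U + 18.4·(cos -9.100°, sin -9.100°) = (40.25, -19.80). UG ⟂ GZ; with |GZ| = 23.4 on the right of UG, Z = G + 23.4·(-0.1582, -0.9874) = (36.55, -42.90). Then |BZ| = |Z − B| = 56.36.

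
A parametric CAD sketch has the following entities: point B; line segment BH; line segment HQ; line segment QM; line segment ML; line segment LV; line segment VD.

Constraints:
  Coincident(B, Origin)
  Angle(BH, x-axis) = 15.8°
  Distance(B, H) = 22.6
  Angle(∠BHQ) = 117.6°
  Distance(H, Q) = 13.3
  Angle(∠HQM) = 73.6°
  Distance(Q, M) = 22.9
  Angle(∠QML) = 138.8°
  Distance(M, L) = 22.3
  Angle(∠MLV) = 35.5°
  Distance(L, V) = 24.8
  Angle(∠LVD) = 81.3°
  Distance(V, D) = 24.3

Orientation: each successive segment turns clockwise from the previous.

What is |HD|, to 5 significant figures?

29.636

∠MLV = 35.5° gives LV at 21.300° from the x-axis; with |LV| = 24.8, V = (11.968, 0.57269). ∠LVD = 81.3° gives VD at -77.400° from the x-axis; with |VD| = 24.3, D = (17.269, -23.142). Then |HD| = |D − H| = 29.636.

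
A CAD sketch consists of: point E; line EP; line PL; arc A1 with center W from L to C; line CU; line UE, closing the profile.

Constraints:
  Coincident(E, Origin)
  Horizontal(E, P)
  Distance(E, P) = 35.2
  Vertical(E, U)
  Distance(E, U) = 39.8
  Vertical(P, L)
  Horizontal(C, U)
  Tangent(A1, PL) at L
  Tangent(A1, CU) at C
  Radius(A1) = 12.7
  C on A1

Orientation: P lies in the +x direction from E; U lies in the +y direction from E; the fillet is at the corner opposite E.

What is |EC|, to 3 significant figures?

45.7

E is at the origin; EP is horizontal with |EP| = 35.2 and P on the +x side, so P = (35.2, 0.00). E and U share the same x with |EU| = 39.8 and U on the +y side, so U = (0.00, 39.8). The virtual corner opposite E is at (35.2, 39.8). The tangent condition forces WL to be normal to PL and A1 meets CU tangentially, so WC is at right angles to CU, with radius 12.7, so the center W sits 12.7 in from both sides at W = (22.5, 27.1). That places the tangent points at L = (35.2, 27.1) on PL and C = (22.5, 39.8) on CU. Then |EC| = |C − E| = 45.7.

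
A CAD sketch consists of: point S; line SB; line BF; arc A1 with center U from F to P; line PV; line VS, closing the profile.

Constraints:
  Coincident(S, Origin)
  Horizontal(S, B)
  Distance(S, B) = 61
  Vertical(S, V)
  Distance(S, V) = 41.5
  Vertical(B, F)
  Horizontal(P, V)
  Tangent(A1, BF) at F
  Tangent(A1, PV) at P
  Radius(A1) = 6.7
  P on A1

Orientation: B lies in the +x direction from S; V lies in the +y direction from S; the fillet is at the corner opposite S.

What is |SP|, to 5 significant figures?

68.343

S is at the origin; S and B share the same y with |SB| = 61.0 and B on the +x side, so B = (61.000, 0.0000). SV is vertical with |SV| = 41.5 and V on the +y side, so V = (0.0000, 41.500). The virtual corner opposite S is at (61.000, 41.500). A1 meets BF tangentially, so UF is at right angles to BF and tangency of A1 to PV means the radius UP is perpendicular to PV, with radius 6.7, so the center U sits 6.7 in from both sides at U = (54.300, 34.800). That places the tangent points at F = (61.000, 34.800) on BF and P = (54.300, 41.500) on PV. Then |SP| = |P − S| = 68.343.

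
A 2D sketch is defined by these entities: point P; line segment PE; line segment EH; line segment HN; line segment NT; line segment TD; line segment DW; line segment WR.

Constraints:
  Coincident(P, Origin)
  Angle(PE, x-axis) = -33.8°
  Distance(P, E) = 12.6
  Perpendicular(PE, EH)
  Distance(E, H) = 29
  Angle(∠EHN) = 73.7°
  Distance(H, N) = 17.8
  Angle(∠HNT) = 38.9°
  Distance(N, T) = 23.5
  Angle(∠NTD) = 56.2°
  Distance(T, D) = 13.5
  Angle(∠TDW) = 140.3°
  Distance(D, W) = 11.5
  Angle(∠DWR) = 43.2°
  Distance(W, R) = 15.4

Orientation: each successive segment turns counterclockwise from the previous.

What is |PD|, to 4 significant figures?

31.76

P is at the origin; PE runs at -33.8° with length 12.6, so E = (10.47, -7.009). PE ⟂ EH, so EH runs at 56.20°; with |EH| = 29.0, H = (26.60, 17.09). ∠EHN = 73.7° gives HN at 162.5° from the x-axis; with |HN| = 17.8, N = (9.627, 22.44). ∠HNT = 38.9° gives NT at -56.40° from the x-axis; with |NT| = 23.5, T = (22.63, 2.868). ∠NTD = 56.2° gives TD at 67.40° from the x-axis; with |TD| = 13.5, D = (27.82, 15.33). Then |PD| = |D − P| = 31.76.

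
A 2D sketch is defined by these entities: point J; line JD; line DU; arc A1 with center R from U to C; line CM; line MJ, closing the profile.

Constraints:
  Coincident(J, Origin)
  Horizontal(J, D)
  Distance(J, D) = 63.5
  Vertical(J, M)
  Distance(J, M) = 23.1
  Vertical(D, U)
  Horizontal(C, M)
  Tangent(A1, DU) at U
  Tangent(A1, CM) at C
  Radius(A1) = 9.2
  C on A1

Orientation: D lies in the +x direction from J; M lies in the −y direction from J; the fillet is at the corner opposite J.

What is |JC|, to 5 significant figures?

59.009

J is at the origin; JD is horizontal with |JD| = 63.5 and D on the +x side, so D = (63.500, 0.0000). JM is vertical with |JM| = 23.1 and M on the −y side, so M = (0.0000, -23.100). The virtual corner opposite J is at (63.500, -23.100). A1 meets DU tangentially, so RU is at right angles to DU and the tangent condition forces RC to be normal to CM, with radius 9.2, so the center R sits 9.2 in from both sides at R = (54.300, -13.900). That places the tangent points at U = (63.500, -13.900) on DU and C = (54.300, -23.100) on CM. Then |JC| = |C − J| = 59.009.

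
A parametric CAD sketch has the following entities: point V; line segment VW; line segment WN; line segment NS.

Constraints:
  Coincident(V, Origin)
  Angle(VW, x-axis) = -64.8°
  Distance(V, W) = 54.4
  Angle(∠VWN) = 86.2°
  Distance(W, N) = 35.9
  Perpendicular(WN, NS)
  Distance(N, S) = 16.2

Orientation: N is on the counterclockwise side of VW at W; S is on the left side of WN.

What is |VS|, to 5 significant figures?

49.931

∠VWN = 86.2°, so WN runs at -64.8° + (180° − 86.2°) = 29.000° from the x-axis; with |WN| = 35.9, N = W + 35.9·(cos 29.000°, sin 29.000°) = (54.561, -31.818). WN is perpendicular to NS; with |NS| = 16.2 on the left of WN, S = N + 16.2·(-0.48481, 0.87462) = (46.707, -17.649). Then |VS| = |S − V| = 49.931.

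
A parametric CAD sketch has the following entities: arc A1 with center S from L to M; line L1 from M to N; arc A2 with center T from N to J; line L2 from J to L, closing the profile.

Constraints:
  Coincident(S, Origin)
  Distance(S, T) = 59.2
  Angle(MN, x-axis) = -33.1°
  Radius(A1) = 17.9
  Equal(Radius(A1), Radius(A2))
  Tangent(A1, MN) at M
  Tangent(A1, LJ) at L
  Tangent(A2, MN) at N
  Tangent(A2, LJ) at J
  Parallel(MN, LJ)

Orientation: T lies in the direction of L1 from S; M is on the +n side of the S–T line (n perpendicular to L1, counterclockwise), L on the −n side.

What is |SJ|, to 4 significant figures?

61.85

Tangency of A1 to both parallel lines with radius 17.9 puts M and L at S ± 17.9·n: M = (9.775, 15.00), L = (-9.775, -15.00). Equal radii place N and J the same way about T: N = T + 17.9·n = (59.37, -17.33), J = T − 17.9·n = (39.82, -47.32). Then |SJ| = |J − S| = 61.85.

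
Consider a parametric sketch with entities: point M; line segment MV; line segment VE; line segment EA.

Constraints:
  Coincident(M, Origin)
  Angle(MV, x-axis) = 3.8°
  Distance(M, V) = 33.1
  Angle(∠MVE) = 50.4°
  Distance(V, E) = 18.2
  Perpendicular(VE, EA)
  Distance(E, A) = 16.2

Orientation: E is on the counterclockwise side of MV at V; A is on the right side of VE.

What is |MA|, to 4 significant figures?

41.80

M is at the origin; MV runs at 3.8° with length 33.1, so V = 33.1·(cos 3.8°, sin 3.8°) = (33.03, 2.194). ∠MVE = 50.4°, so VE runs at 3.8° + (180° − 50.4°) = 133.4° from the x-axis; with |VE| = 18.2, E = V + 18.2·(cos 133.4°, sin 133.4°) = (20.52, 15.42). VE is perpendicular to EA; with |EA| = 16.2 on the right of VE, A = E + 16.2·(0.7266, 0.6871) = (32.29, 26.55). Then |MA| = |A − M| = 41.80.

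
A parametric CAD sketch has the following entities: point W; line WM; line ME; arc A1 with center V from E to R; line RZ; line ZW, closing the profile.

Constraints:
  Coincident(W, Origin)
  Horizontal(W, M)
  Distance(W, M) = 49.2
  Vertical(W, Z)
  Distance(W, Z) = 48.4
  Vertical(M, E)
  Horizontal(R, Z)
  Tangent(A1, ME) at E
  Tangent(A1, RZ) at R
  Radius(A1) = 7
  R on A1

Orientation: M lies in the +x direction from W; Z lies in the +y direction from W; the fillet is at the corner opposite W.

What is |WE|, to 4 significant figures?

64.30

The virtual corner opposite W is at (49.20, 48.40). A1 meets ME tangentially, so VE is at right angles to ME and A1 meets RZ tangentially, so VR is at right angles to RZ, with radius 7.0, so the center V sits 7.0 in from both sides at V = (42.20, 41.40). That places the tangent points at E = (49.20, 41.40) on ME and R = (42.20, 48.40) on RZ. Then |WE| = |E − W| = 64.30.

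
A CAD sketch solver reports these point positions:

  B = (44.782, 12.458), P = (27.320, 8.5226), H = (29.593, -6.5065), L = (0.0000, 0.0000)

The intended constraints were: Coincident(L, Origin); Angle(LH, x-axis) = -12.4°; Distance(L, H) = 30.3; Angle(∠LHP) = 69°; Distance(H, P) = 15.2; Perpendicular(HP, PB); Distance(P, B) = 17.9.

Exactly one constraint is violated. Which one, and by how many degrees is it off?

Perpendicular(HP, PB) — off by 4.10°.

L = (0.00, 0.00) ✓; LH at -12.40° ✓; |LH| = 30.30 ✓; ∠LHP = 69.00° ✓; |HP| = 15.20 ✓; ∠(HP, PB) = 85.90° ✗; |PB| = 17.90 ✓.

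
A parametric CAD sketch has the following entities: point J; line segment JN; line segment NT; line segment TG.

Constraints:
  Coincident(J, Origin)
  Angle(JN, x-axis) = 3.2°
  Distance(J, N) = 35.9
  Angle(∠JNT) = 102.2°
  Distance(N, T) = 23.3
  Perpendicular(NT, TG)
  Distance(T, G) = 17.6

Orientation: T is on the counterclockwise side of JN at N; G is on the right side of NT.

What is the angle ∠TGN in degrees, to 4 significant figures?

52.93°

∠JNT = 102.2°, so NT runs at 3.2° + (180° − 102.2°) = 81.00° from the x-axis; with |NT| = 23.3, T = N + 23.3·(cos 81.00°, sin 81.00°) = (39.49, 25.02). The perpendicularity gives TG at right angles to NT; with |TG| = 17.6 on the right of NT, G = T + 17.6·(0.9877, -0.1564) = (56.87, 22.26). Then cos ∠TGN = GT·GN / (|GT||GN|), giving 52.93°.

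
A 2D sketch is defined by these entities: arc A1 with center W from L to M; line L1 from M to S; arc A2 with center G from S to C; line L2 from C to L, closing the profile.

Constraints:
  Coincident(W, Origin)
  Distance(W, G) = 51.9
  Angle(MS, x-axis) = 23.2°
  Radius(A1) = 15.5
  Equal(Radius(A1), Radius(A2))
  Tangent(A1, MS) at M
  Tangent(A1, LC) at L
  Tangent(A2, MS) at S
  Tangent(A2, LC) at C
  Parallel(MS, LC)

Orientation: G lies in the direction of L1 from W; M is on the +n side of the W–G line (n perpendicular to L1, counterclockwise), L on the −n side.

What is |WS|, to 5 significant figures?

54.165

The slot axis is L1's direction at 23.2°, so u = (cos 23.2°, sin 23.2°) = (0.91914, 0.39394) and n = (−sin 23.2°, cos 23.2°) = (-0.39394, 0.91914). W is at the origin and G lies 51.9 along u from W, so G = 51.9·u = (47.703, 20.446). Tangency of A1 to both parallel lines with radius 15.5 puts M and L at W ± 15.5·n: M = (-6.1061, 14.247), L = (6.1061, -14.247). Equal radii place S and C the same way about G: S = G + 15.5·n = (41.597, 34.692), C = G − 15.5·n = (53.809, 6.1990). Then |WS| = |S − W| = 54.165.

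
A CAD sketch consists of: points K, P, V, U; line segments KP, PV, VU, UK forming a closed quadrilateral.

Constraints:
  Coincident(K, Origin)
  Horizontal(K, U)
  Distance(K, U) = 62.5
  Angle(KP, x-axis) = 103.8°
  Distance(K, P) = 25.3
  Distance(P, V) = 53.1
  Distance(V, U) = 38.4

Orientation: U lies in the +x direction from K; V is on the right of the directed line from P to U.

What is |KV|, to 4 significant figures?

32.24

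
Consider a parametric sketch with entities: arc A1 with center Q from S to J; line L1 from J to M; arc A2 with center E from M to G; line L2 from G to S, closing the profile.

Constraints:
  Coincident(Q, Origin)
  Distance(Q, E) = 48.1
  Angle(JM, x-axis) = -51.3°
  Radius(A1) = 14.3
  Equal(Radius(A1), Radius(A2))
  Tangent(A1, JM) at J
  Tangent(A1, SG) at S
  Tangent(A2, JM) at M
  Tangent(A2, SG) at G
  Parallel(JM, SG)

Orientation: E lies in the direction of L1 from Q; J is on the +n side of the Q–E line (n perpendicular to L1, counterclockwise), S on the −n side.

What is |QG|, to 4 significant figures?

50.18

The slot axis is L1's direction at -51.3°, so u = (cos -51.3°, sin -51.3°) = (0.6252, -0.7804) and n = (−sin -51.3°, cos -51.3°) = (0.7804, 0.6252). Q is at the origin and E lies 48.1 along u from Q, so E = 48.1·u = (30.07, -37.54). Tangency of A1 to both parallel lines with radius 14.3 puts J and S at Q ± 14.3·n: J = (11.16, 8.941), S = (-11.16, -8.941). Equal radii place M and G the same way about E: M = E + 14.3·n = (41.23, -28.60), G = E − 14.3·n = (18.91, -46.48). Then |QG| = |G − Q| = 50.18.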